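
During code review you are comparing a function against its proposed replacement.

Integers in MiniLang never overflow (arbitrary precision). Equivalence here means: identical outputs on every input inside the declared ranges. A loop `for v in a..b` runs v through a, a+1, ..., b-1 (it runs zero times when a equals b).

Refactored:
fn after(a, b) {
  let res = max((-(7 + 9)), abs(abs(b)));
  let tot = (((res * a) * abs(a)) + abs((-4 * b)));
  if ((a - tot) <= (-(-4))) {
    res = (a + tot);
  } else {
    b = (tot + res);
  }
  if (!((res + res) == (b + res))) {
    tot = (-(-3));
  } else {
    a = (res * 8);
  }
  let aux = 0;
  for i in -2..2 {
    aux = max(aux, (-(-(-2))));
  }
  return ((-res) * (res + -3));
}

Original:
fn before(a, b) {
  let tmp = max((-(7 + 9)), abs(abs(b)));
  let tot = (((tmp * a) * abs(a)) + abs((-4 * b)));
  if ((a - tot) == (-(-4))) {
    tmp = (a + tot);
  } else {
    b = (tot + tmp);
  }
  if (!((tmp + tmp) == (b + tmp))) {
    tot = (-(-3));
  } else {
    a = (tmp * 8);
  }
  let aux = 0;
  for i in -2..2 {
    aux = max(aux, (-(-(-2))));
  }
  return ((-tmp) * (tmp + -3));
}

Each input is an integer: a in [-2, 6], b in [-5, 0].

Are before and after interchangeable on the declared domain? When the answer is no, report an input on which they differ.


a=-2, b=-4 yields -4 from before but -10 from after.
verdict: not equivalent; witness: a=-2, b=-4


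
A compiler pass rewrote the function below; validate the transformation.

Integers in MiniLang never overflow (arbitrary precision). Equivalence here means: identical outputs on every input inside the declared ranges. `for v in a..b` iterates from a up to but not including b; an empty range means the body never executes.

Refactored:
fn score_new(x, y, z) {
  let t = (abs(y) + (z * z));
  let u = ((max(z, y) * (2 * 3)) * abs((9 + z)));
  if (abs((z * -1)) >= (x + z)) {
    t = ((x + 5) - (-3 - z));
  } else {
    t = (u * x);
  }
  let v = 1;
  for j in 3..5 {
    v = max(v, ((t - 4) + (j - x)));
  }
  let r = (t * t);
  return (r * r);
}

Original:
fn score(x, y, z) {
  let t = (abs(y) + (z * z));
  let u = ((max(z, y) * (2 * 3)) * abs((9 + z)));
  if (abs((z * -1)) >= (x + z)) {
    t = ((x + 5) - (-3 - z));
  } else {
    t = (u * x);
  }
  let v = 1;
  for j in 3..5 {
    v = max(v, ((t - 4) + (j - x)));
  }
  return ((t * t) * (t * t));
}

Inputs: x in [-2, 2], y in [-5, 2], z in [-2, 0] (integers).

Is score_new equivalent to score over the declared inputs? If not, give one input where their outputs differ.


Equivalent — the differences include local variable names differ; also arithmetic usage differs; also statement counts differ, yet no declared input distinguishes the two.
Spot check at x=1, y=2, z=-1 — score: t becomes 3; next u becomes 96; next (abs((z * -1)) >= (x + z)) evaluates to true; next t becomes 8; next v becomes 1; next at j=3:; next v becomes 6; next at j=4:; next v becomes 7; next final value 4096. score_new: t becomes 3; next u becomes 96; next (abs((z * -1)) >= (x + z)) evaluates to true; next t becomes 8; next v becomes 1; next at j=3:; next v becomes 6; next at j=4:; next v becomes 7; next r becomes 64; next final value 4096. Both give 4096.
Checked all 120 inputs in the declared domain: the outputs agree on every one.
verdict: equivalent


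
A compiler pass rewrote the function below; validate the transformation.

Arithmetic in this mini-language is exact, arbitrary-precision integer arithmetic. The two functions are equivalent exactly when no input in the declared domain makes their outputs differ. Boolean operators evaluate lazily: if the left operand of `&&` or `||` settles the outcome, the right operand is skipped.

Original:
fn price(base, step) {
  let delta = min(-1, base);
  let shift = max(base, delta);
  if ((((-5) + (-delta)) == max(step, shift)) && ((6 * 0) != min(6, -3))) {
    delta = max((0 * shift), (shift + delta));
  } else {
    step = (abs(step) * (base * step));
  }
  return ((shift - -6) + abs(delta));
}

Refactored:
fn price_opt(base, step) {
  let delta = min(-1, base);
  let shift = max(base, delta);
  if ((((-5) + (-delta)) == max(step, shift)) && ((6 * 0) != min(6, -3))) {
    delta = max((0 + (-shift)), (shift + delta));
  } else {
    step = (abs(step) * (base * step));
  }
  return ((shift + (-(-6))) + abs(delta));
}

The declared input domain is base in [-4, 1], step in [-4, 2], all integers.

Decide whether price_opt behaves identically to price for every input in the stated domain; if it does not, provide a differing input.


Not equivalent: base=-4, step=-1 separates them (2 vs 6).
price: delta=-4, then shift=-4, then ((((-5) + (-delta)) == max(step, shift)) && ((6 * 0) != min(6, -3))) is true, then delta=0, then returns 2
price_opt: delta=-4, then shift=-4, then ((((-5) + (-delta)) == max(step, shift)) && ((6 * 0) != min(6, -3))) is true, then delta=4, then returns 6
verdict: not equivalent; witness: base=-4, step=-1


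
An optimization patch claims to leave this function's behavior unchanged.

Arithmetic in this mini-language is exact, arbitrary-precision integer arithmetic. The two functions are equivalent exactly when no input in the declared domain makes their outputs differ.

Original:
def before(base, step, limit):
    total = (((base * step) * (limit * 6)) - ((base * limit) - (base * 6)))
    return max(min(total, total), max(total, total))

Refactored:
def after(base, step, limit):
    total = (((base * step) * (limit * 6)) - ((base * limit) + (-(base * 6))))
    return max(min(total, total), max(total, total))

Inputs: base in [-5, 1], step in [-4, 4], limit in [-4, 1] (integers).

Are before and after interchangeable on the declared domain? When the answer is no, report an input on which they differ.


The two are interchangeable: arithmetic usage differs, and every declared input agrees.
One worked example (base=-2, step=-4, limit=-1) — before: total=-62, then returns -62; after: total=-62, then returns -62; agreement on -62.
Checked all 378 inputs in the declared domain: the outputs agree on every one.
verdict: equivalent


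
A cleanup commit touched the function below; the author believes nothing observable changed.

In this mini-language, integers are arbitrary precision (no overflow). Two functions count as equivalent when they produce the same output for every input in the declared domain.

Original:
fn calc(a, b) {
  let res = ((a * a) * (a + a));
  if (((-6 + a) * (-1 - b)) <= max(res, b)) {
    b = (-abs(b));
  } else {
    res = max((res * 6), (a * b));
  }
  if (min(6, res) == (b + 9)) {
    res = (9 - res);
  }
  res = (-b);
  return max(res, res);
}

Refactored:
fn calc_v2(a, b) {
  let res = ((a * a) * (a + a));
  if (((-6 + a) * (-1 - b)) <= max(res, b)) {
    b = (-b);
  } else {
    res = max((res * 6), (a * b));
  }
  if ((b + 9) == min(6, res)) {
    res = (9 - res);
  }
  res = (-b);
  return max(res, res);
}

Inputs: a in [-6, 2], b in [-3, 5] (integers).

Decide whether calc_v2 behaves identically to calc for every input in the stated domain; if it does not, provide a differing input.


Evaluate both at a=-6, b=-3.
calc: res becomes -432; next (((-6 + a) * (-1 - b)) <= max(res, b)) evaluates to true; next b becomes -3; next (min(6, res) == (b + 9)) evaluates to false; next res becomes 3; next final value 3
calc_v2: res becomes -432; next (((-6 + a) * (-1 - b)) <= max(res, b)) evaluates to true; next b becomes 3; next ((b + 9) == min(6, res)) evaluates to false; next res becomes -3; next final value -3
3 vs -3 — the two versions disagree here.
verdict: not equivalent; witness: a=-6, b=-3


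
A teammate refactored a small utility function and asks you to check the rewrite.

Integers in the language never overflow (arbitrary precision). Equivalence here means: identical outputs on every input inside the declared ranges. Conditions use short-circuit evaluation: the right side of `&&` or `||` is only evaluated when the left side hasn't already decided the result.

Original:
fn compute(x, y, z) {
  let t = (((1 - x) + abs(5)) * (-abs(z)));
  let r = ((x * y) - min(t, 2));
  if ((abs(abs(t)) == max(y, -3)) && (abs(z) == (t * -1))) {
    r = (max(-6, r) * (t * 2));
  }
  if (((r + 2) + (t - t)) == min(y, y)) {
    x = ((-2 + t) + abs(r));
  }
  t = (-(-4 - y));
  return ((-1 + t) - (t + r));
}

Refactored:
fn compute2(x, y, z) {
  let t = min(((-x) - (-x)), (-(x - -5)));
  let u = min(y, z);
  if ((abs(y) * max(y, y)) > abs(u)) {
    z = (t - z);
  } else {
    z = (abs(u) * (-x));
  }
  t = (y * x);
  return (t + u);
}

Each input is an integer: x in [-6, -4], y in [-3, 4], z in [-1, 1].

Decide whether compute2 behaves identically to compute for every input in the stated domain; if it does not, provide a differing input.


There is a counterexample at x=-6, y=-3, z=-1: -31 on one side, 15 on the other.
compute: t becomes -12; next r becomes 30; next ((abs(abs(t)) == max(y, -3)) && (abs(z) == (t * -1))) evaluates to false; next (((r + 2) + (t - t)) == min(y, y)) evaluates to false; next t becomes 1; next final value -31
compute2: t becomes 0; next u becomes -3; next ((abs(y) * max(y, y)) > abs(u)) evaluates to false; next z becomes 18; next t becomes 18; next final value 15
verdict: not equivalent; witness: x=-6, y=-3, z=-1


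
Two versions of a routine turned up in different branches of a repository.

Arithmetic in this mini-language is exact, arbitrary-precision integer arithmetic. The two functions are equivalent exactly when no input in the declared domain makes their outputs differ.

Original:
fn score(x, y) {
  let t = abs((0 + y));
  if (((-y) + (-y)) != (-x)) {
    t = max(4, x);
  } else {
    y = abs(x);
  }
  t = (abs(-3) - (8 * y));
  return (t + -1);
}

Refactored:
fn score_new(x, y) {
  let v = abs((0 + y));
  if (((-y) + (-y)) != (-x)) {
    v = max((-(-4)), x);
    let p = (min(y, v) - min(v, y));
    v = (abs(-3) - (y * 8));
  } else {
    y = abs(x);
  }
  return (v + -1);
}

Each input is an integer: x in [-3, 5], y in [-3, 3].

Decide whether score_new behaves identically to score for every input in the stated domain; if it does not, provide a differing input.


The rewrite breaks on x=-2, y=-1, where the results are -14 and 0.
score: t becomes 1; next (((-y) + (-y)) != (-x)) evaluates to false; next y becomes 2; next t becomes -13; next final value -14
score_new: v becomes 1; next (((-y) + (-y)) != (-x)) evaluates to false; next y becomes 2; next final value 0
verdict: not equivalent; witness: x=-2, y=-1


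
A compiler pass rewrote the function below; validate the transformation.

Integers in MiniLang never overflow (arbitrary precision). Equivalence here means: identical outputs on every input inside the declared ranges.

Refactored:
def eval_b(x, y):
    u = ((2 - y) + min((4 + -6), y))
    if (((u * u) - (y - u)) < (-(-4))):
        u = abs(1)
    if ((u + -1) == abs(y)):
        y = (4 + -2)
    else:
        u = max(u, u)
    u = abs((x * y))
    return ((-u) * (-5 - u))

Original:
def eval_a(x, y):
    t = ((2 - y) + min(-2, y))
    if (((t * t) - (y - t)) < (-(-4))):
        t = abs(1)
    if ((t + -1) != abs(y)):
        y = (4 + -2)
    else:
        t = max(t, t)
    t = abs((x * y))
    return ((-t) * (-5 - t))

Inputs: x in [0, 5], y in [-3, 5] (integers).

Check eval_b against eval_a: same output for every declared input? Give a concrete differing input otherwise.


There is a counterexample at x=1, y=-3: 14 on one side, 24 on the other.
eval_a: t becomes 2; next (((t * t) - (y - t)) < (-(-4))) evaluates to false; next ((t + -1) != abs(y)) evaluates to true; next y becomes 2; next t becomes 2; next final value 14
eval_b: u becomes 2; next (((u * u) - (y - u)) < (-(-4))) evaluates to false; next ((u + -1) == abs(y)) evaluates to false; next u becomes 2; next u becomes 3; next final value 24
verdict: not equivalent; witness: x=1, y=-3


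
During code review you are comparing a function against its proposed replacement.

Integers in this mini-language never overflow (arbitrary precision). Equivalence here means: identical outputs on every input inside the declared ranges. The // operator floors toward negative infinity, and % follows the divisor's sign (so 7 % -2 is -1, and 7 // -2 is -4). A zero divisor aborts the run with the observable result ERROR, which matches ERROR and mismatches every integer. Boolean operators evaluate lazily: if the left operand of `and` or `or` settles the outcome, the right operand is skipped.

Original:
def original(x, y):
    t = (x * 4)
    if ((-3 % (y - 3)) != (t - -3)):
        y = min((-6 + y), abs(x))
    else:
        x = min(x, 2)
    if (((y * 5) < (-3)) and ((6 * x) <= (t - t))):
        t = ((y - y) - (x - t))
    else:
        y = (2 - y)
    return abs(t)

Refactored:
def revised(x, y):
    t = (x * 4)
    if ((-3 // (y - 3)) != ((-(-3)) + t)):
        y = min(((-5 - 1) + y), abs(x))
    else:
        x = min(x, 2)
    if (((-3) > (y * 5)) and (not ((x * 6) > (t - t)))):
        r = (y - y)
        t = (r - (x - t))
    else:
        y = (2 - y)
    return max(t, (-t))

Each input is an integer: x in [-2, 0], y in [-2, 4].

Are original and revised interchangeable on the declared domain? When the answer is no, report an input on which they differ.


The rewrite breaks on x=-1, y=1, where the results are 4 and 3.
original: t becomes -4; next ((-3 % (y - 3)) != (t - -3)) evaluates to false; next x becomes -1; next (((y * 5) < (-3)) and ((6 * x) <= (t - t))) evaluates to false; next y becomes 1; next final value 4
revised: t becomes -4; next ((-3 // (y - 3)) != ((-(-3)) + t)) evaluates to true; next y becomes -5; next (((-3) > (y * 5)) and (not ((x * 6) > (t - t)))) evaluates to true; next r becomes 0; next t becomes -3; next final value 3
verdict: not equivalent; witness: x=-1, y=1


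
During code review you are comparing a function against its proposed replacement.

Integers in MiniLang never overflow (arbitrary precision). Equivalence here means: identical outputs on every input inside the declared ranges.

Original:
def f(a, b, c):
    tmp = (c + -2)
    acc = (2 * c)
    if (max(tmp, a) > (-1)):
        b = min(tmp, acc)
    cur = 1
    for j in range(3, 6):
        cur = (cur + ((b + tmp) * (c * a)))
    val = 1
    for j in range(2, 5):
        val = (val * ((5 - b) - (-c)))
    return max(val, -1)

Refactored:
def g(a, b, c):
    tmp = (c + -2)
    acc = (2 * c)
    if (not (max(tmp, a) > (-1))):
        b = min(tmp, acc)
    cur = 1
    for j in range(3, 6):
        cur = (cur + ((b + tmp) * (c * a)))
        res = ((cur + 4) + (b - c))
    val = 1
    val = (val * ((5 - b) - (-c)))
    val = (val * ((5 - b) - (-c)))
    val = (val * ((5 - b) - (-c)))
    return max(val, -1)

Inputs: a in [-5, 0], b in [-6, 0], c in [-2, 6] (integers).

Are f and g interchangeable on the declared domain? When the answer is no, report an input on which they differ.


The rewrite breaks on a=-5, b=-6, c=-2, where the results are 729 and 343.
f: tmp = -4; acc = -4; (max(tmp, a) > (-1)) -> false; cur = 1; [j=3]; cur = -99; [j=4]; cur = -199; [j=5]; cur = -299; val = 1; [j=2]; val = 9; [j=3]; val = 81; [j=4]; val = 729; return 729
g: tmp = -4; acc = -4; (not (max(tmp, a) > (-1))) -> true; b = -4; cur = 1; [j=3]; cur = -79; res = -77; [j=4]; cur = -159; res = -157; [j=5]; cur = -239; res = -237; val = 1; val = 7; val = 49; val = 343; return 343
verdict: not equivalent; witness: a=-5, b=-6, c=-2


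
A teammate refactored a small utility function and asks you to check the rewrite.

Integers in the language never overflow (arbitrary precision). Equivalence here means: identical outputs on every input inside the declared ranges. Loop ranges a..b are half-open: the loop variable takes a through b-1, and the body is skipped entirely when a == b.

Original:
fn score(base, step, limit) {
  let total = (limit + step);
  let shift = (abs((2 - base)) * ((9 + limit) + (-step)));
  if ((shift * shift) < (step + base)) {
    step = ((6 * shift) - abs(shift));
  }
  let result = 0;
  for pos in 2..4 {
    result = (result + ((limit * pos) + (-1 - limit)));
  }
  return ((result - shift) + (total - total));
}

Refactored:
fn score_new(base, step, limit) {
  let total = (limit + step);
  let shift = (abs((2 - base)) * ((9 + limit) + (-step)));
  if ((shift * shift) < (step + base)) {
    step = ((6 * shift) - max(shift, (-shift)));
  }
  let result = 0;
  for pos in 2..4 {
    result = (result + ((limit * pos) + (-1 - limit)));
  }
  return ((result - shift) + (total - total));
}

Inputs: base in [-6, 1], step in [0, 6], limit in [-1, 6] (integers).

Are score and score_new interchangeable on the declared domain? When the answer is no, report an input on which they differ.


This is a faithful refactor — min/max/abs usage differs, but the computed results match everywhere.
As a probe, take base=-2, step=2, limit=1: score runs total=3, then shift=32, then ((shift * shift) < (step + base)) is false, then result=0, then (pos=2), then result=0, then (pos=3), then result=1, then returns -31; score_new runs total=3, then shift=32, then ((shift * shift) < (step + base)) is false, then result=0, then (pos=2), then result=0, then (pos=3), then result=1, then returns -31; both end at -31.
An exhaustive pass over the 448 declared inputs shows identical outputs.
verdict: equivalent


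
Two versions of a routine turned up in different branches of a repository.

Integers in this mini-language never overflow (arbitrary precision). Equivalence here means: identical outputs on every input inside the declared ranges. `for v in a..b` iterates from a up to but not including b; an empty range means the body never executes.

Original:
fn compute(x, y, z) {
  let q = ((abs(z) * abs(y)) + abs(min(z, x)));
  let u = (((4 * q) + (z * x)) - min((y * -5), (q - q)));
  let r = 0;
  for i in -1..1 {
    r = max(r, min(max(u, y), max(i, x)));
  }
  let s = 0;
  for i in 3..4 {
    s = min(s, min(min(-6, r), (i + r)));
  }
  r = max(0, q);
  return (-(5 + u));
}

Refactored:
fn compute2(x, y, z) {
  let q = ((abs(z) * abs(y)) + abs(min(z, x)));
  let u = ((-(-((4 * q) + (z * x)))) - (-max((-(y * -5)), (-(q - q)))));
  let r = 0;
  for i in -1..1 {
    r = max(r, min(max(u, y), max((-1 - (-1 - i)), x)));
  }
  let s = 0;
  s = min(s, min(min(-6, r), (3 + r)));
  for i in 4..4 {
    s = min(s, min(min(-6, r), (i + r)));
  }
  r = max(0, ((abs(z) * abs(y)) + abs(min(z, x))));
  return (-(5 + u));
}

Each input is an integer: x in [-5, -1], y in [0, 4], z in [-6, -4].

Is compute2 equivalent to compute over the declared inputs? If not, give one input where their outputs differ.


Changes here: constant usage differs; also min/max/abs usage differs; also loop structure differs; also statement counts differ; also arithmetic usage differs; the full 75-point sweep finds no disagreement.
verdict: equivalent


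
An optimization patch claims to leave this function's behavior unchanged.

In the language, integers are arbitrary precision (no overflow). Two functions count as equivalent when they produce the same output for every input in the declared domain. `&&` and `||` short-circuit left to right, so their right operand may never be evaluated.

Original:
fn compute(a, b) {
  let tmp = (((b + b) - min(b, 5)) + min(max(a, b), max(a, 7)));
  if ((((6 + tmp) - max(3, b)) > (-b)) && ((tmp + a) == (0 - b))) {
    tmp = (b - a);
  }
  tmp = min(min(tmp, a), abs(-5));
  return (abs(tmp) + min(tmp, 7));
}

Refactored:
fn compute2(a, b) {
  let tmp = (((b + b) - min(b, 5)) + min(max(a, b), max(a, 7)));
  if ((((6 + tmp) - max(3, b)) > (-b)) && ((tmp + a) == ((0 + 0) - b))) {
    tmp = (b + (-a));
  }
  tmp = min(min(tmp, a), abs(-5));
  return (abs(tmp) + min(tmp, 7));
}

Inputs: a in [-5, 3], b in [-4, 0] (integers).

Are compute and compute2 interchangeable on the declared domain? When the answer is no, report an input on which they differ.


The two versions differ — the changes include arithmetic usage differs; and constant usage differs.
One worked example (a=-2, b=0) — compute: tmp = 0; ((((6 + tmp) - max(3, b)) > (-b)) && ((tmp + a) == (0 - b))) -> false; tmp = -2; return 0; compute2: tmp = 0; ((((6 + tmp) - max(3, b)) > (-b)) && ((tmp + a) == ((0 + 0) - b))) -> false; tmp = -2; return 0; agreement on 0.
Across all 45 domain points the two functions coincide.
verdict: equivalent


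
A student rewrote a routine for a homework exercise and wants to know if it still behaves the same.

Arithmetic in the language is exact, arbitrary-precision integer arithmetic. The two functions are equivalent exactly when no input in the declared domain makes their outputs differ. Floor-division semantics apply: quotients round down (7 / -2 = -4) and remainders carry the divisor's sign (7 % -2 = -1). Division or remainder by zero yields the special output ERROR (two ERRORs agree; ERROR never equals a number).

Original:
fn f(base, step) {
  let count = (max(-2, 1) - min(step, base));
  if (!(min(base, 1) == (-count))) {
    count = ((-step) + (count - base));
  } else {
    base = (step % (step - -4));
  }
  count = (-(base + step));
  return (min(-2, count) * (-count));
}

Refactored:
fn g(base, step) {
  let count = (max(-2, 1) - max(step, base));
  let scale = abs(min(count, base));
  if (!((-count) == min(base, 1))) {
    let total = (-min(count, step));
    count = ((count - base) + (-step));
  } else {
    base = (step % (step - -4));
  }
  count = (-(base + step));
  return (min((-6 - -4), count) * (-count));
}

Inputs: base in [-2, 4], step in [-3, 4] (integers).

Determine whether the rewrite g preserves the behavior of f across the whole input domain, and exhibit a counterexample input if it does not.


There is a counterexample at base=-2, step=-1: 6 on one side, -2 on the other.
f: count := 3 | (!(min(base, 1) == (-count))): true | count := 6 | count := 3 | result 6
g: count := 2 | scale := 2 | (!((-count) == min(base, 1))): false | base := 2 | count := -1 | result -2
verdict: not equivalent; witness: base=-2, step=-1


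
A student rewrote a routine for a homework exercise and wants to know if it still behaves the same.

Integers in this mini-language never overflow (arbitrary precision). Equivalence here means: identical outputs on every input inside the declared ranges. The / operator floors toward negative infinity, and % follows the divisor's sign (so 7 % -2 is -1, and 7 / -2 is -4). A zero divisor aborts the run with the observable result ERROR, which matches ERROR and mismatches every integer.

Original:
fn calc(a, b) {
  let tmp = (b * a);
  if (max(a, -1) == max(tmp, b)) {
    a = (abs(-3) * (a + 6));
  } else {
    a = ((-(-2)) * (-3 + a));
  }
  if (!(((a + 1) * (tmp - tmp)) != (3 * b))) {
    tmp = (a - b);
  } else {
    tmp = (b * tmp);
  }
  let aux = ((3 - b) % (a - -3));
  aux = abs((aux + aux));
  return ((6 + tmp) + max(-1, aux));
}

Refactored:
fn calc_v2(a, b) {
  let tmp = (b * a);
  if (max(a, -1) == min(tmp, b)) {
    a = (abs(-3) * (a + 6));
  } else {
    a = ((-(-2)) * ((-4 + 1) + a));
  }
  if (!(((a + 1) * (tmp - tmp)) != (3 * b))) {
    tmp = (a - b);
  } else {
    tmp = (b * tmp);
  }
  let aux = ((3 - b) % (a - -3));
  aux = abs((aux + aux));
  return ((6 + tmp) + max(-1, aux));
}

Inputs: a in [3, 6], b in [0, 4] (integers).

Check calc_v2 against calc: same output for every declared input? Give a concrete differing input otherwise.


The rewrite breaks on a=4, b=4, where the results are 78 and 134.
calc: tmp := 16 | (max(a, -1) == max(tmp, b)): false | a := 2 | (!(((a + 1) * (tmp - tmp)) != (3 * b))): false | tmp := 64 | aux := 4 | aux := 8 | result 78
calc_v2: tmp := 16 | (max(a, -1) == min(tmp, b)): true | a := 30 | (!(((a + 1) * (tmp - tmp)) != (3 * b))): false | tmp := 64 | aux := 32 | aux := 64 | result 134
verdict: not equivalent; witness: a=4, b=4


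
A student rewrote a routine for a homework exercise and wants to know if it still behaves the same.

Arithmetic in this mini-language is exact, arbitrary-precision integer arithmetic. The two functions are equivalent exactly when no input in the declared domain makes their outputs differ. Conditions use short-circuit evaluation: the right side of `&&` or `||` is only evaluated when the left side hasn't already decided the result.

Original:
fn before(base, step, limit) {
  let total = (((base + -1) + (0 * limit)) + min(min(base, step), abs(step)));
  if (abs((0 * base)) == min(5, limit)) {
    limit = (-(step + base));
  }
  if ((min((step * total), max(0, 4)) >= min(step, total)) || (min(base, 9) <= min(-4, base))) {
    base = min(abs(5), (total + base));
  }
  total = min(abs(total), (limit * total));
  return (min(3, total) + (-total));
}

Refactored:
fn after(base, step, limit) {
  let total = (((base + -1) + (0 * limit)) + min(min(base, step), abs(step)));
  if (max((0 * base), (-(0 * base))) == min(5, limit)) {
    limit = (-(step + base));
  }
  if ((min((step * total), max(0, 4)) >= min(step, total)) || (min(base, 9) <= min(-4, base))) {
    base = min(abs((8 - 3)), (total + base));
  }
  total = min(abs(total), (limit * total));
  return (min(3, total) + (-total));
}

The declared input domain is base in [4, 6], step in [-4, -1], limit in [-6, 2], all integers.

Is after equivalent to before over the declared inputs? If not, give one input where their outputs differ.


Behavior is preserved: although arithmetic usage differs, min/max/abs usage differs, constant usage differs, the outputs never diverge.
One worked example (base=4, step=-4, limit=-4) — before: total := -1 | (abs((0 * base)) == min(5, limit)): false | ((min((step * total), max(0, 4)) >= min(step, total)) || (min(base, 9) <= min(-4, base))): true | base := 3 | total := 1 | result 0; after: total := -1 | (max((0 * base), (-(0 * base))) == min(5, limit)): false | ((min((step * total), max(0, 4)) >= min(step, total)) || (min(base, 9) <= min(-4, base))): true | base := 3 | total := 1 | result 0; agreement on 0.
Every one of the 108 inputs gives matching results.
verdict: equivalent


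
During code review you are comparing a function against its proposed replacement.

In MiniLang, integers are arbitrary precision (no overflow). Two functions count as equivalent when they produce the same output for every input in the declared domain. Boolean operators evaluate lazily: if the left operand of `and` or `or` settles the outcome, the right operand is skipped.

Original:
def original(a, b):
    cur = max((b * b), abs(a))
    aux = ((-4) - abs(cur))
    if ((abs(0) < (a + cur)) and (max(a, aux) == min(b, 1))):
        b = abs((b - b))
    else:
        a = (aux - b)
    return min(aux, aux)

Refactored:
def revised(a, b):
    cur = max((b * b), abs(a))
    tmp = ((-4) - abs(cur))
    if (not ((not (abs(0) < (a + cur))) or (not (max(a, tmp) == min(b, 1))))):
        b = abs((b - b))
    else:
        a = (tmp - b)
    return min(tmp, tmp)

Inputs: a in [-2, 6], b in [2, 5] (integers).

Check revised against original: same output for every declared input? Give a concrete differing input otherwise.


This is a faithful refactor — boolean connective usage differs, local variable names differ, but the computed results match everywhere.
One worked example (a=2, b=2) — original: cur=4, then aux=-8, then ((abs(0) < (a + cur)) and (max(a, aux) == min(b, 1))) is false, then a=-10, then returns -8; revised: cur=4, then tmp=-8, then (not ((not (abs(0) < (a + cur))) or (not (max(a, tmp) == min(b, 1))))) is false, then a=-10, then returns -8; agreement on -8.
Sweeping the whole domain (36 inputs) finds no disagreement.
verdict: equivalent


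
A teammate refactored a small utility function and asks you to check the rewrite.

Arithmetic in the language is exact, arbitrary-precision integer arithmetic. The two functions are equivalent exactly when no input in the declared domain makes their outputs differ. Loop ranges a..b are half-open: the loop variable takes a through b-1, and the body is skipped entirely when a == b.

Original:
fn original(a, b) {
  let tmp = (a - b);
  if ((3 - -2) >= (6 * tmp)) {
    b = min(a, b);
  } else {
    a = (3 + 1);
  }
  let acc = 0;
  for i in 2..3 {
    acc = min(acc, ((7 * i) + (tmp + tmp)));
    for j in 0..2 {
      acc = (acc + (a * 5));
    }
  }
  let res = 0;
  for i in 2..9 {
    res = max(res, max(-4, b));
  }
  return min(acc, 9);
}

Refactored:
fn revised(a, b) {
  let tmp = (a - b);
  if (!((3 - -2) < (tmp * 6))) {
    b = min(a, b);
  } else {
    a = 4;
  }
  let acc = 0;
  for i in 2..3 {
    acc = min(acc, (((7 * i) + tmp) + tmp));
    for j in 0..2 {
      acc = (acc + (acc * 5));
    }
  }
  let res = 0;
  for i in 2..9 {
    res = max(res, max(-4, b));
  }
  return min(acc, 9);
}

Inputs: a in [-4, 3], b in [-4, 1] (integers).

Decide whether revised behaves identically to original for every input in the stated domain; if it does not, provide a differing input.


These are not equivalent — on a=-4, b=-4 the outputs split (-40 vs 0).
original: tmp = 0; ((3 - -2) >= (6 * tmp)) -> true; b = -4; acc = 0; [i=2]; acc = 0; [j=0]; acc = -20; [j=1]; acc = -40; res = 0; [i=2]; res = 0; [i=3]; res = 0; [i=4]; res = 0; [i=5]; res = 0; [i=6]; res = 0; [i=7]; res = 0; [i=8]; res = 0; return -40
revised: tmp = 0; (!((3 - -2) < (tmp * 6))) -> true; b = -4; acc = 0; [i=2]; acc = 0; [j=0]; acc = 0; [j=1]; acc = 0; res = 0; [i=2]; res = 0; [i=3]; res = 0; [i=4]; res = 0; [i=5]; res = 0; [i=6]; res = 0; [i=7]; res = 0; [i=8]; res = 0; return 0
verdict: not equivalent; witness: a=-4, b=-4


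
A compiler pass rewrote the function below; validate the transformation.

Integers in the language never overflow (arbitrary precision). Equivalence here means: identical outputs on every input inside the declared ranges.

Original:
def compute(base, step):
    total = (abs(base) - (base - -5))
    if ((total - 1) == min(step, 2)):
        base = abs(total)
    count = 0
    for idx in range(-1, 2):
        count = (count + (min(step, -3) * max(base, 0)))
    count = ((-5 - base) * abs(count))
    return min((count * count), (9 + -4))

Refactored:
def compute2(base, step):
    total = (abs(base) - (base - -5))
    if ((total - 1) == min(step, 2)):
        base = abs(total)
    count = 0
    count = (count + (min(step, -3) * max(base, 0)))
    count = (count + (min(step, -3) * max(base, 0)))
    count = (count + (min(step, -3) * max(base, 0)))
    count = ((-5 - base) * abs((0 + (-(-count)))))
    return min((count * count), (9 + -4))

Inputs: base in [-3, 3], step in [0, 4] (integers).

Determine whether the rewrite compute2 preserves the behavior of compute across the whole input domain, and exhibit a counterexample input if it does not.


The two are interchangeable: arithmetic usage differs; and min/max/abs usage differs; and statement counts differ; and loop structure differs; and constant usage differs; and local variable names differ, and every declared input agrees.
One worked example (base=-3, step=0) — compute: total := 1 | ((total - 1) == min(step, 2)): true | base := 1 | count := 0 | iter idx=-1: | count := -3 | iter idx=0: | count := -6 | iter idx=1: | count := -9 | count := -54 | result 5; compute2: total := 1 | ((total - 1) == min(step, 2)): true | base := 1 | count := 0 | count := -3 | count := -6 | count := -9 | count := -54 | result 5; agreement on 5.
Sweeping the whole domain (35 inputs) finds no disagreement.
verdict: equivalent


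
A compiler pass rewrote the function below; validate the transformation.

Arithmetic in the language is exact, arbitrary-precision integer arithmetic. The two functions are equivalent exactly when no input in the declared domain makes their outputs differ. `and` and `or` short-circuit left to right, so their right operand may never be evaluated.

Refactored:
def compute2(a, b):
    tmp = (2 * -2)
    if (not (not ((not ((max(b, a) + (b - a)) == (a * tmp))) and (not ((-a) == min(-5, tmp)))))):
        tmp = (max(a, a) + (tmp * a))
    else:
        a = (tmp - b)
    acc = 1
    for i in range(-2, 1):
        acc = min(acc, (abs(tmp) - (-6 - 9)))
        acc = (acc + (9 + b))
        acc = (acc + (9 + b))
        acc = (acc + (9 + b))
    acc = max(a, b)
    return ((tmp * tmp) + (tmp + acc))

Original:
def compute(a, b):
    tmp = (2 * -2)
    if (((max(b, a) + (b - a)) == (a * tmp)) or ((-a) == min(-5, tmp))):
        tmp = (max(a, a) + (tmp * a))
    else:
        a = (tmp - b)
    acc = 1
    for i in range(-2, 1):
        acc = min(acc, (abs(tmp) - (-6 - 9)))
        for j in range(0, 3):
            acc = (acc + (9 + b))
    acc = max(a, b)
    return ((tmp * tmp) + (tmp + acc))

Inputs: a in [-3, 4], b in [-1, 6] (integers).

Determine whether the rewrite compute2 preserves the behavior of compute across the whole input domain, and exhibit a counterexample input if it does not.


At a=-3, b=-1: compute gives 11, compute2 gives 89.
verdict: not equivalent; witness: a=-3, b=-1


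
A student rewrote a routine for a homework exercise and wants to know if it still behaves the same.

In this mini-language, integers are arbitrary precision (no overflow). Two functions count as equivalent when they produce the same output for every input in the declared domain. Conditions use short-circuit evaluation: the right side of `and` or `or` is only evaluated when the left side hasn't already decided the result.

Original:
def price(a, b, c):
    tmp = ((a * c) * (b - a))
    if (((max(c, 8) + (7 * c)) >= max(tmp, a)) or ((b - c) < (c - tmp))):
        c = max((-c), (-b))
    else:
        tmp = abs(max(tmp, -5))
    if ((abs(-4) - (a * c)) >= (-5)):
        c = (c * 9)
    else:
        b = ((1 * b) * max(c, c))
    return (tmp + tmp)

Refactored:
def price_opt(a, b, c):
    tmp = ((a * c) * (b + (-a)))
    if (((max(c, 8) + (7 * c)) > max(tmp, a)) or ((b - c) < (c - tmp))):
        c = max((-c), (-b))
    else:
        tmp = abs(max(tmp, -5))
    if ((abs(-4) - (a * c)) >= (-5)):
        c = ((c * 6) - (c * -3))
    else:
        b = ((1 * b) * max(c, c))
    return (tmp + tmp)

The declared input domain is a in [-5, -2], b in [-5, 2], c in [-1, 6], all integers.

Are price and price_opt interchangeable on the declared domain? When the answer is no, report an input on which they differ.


Equivalent. The suspicious edit (`((max(c, 8) + (7 * c)) >= max(tmp, a))` became `((max(c, 8) + (7 * c)) > max(tmp, a))`) never changes the result for any input inside the declared domain.
Every one of the 256 inputs gives matching results.
Spot check at a=-4, b=-3, c=2 — price: tmp becomes -8; next (((max(c, 8) + (7 * c)) >= max(tmp, a)) or ((b - c) < (c - tmp))) evaluates to true; next c becomes 3; next ((abs(-4) - (a * c)) >= (-5)) evaluates to true; next c becomes 27; next final value -16. price_opt: tmp becomes -8; next (((max(c, 8) + (7 * c)) > max(tmp, a)) or ((b - c) < (c - tmp))) evaluates to true; next c becomes 3; next ((abs(-4) - (a * c)) >= (-5)) evaluates to true; next c becomes 27; next final value -16. Both give -16.
verdict: equivalent


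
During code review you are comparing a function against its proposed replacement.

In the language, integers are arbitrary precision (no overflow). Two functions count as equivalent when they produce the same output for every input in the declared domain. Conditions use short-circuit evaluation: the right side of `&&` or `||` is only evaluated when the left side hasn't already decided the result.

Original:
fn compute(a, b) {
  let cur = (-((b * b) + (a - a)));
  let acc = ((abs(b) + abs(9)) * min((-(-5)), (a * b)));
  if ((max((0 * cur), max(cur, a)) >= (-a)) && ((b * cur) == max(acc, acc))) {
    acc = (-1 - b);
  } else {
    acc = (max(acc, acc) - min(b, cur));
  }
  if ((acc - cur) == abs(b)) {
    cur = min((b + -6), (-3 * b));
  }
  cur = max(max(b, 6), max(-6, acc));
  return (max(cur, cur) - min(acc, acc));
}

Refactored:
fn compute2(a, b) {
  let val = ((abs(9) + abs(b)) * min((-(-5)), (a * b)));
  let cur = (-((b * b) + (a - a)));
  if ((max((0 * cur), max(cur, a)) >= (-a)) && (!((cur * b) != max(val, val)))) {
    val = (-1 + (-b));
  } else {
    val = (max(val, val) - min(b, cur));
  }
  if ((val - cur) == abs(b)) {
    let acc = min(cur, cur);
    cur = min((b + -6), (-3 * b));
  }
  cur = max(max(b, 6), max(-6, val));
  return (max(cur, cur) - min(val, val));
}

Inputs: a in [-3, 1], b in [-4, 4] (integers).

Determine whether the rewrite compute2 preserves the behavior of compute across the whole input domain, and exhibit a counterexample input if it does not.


Changes here: statement counts differ; and boolean connective usage differs; and local variable names differ; and arithmetic usage differs; and comparison usage differs; and min/max/abs usage differs; the full 45-point sweep finds no disagreement.
verdict: equivalent


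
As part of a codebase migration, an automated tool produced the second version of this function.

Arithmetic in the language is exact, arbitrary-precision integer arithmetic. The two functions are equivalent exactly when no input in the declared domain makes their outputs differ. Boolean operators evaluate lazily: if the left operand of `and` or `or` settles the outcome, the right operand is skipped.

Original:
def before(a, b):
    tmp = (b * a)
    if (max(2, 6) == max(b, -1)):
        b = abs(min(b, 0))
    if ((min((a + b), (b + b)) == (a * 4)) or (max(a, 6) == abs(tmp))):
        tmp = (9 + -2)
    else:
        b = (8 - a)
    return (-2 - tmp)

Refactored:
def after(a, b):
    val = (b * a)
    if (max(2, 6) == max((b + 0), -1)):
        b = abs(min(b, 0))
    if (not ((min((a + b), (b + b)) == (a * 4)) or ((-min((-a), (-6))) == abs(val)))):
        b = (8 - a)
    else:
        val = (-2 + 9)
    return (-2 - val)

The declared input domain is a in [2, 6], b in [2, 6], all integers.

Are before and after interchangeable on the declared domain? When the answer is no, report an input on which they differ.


Equivalent — the differences include local variable names differ; boolean connective usage differs; min/max/abs usage differs; constant usage differs; arithmetic usage differs, yet no declared input distinguishes the two.
As a probe, take a=4, b=5: before runs tmp becomes 20; next (max(2, 6) == max(b, -1)) evaluates to false; next ((min((a + b), (b + b)) == (a * 4)) or (max(a, 6) == abs(tmp))) evaluates to false; next b becomes 4; next final value -22; after runs val becomes 20; next (max(2, 6) == max((b + 0), -1)) evaluates to false; next (not ((min((a + b), (b + b)) == (a * 4)) or ((-min((-a), (-6))) == abs(val)))) evaluates to true; next b becomes 4; next final value -22; both end at -22.
Checked all 25 inputs in the declared domain: the outputs agree on every one.
verdict: equivalent


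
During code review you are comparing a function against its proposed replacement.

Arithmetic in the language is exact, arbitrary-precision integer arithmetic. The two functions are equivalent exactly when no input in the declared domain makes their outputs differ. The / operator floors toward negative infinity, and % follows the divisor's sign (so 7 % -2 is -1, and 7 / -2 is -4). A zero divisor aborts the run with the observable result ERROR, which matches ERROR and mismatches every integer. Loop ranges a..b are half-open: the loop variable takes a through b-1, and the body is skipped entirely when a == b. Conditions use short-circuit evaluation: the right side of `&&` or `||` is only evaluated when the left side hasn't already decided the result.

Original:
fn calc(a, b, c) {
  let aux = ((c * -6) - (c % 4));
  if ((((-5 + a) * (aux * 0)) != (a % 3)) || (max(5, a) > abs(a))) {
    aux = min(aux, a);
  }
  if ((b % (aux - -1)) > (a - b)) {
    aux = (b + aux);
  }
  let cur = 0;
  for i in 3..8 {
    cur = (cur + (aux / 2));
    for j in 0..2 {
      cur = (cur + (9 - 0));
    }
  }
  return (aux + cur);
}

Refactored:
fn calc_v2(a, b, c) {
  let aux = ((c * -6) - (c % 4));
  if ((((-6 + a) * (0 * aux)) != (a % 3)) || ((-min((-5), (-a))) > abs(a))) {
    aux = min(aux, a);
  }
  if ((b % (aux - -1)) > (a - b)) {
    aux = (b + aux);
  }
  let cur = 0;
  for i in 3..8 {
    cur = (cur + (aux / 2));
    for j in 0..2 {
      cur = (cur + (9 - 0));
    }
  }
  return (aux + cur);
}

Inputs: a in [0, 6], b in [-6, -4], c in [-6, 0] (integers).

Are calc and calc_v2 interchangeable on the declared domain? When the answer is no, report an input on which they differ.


The edit looks behavioral (`-5` became `-6`), but over these ranges it never changes the outcome.
Spot check at a=3, b=-5, c=-2 — calc: aux becomes 10; next ((((-5 + a) * (aux * 0)) != (a % 3)) || (max(5, a) > abs(a))) evaluates to true; next aux becomes 3; next ((b % (aux - -1)) > (a - b)) evaluates to false; next cur becomes 0; next at i=3:; next cur becomes 1; next at j=0:; next cur becomes 10; next at j=1:; next cur becomes 19; next at i=4:; next cur becomes 20; next at j=0:; next cur becomes 29; next at j=1:; next cur becomes 38; next at i=5:; next cur becomes 39; next at j=0:; next cur becomes 48; next at j=1:; next cur becomes 57; next at i=6:; next cur becomes 58; next at j=0:; next cur becomes 67; next at j=1:; next cur becomes 76; next at i=7:; next cur becomes 77; next at j=0:; next cur becomes 86; next at j=1:; next cur becomes 95; next final value 98. calc_v2: aux becomes 10; next ((((-6 + a) * (0 * aux)) != (a % 3)) || ((-min((-5), (-a))) > abs(a))) evaluates to true; next aux becomes 3; next ((b % (aux - -1)) > (a - b)) evaluates to false; next cur becomes 0; next at i=3:; next cur becomes 1; next at j=0:; next cur becomes 10; next at j=1:; next cur becomes 19; next at i=4:; next cur becomes 20; next at j=0:; next cur becomes 29; next at j=1:; next cur becomes 38; next at i=5:; next cur becomes 39; next at j=0:; next cur becomes 48; next at j=1:; next cur becomes 57; next at i=6:; next cur becomes 58; next at j=0:; next cur becomes 67; next at j=1:; next cur becomes 76; next at i=7:; next cur becomes 77; next at j=0:; next cur becomes 86; next at j=1:; next cur becomes 95; next final value 98. Both give 98.
An exhaustive pass over the 147 declared inputs shows identical outputs.
verdict: equivalent
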